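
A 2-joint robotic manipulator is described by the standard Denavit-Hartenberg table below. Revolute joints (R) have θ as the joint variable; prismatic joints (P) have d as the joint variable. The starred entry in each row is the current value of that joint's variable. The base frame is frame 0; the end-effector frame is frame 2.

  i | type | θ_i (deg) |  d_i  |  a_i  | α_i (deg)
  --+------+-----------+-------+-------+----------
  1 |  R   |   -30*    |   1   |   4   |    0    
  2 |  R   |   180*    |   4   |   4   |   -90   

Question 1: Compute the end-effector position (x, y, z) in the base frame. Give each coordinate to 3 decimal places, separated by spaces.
after link 1: o_1 = (3.4641, -2.0000, 1.0000)
after link 2: o_2 = (0.0000, 0.0000, 5.0000)

0.000 0.000 5.000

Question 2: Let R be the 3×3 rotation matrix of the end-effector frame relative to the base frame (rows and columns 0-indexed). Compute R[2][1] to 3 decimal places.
End-effector y-axis (col 1 of R) = (-0.0000,-0.0000,-1.0000)
R[2][1] = -1.0000

-1.000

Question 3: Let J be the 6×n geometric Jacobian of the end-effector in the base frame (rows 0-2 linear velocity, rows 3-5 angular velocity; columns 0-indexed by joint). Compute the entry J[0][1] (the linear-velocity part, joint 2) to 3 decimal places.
-2.000

axis z_1 = (0.0000,0.0000,1.0000); lever o_n−o_1 = (-3.4641,2.0000,4.0000)
cross product → J_v[:, 1] = (-2.0000,-3.4641,0.0000)
J_ω[:, 1] = z_1
entry J[0][1] = -2.0000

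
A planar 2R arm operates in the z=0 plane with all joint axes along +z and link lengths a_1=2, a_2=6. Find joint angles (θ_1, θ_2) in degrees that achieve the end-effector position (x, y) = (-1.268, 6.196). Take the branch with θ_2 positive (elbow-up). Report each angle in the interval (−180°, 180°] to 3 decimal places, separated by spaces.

29.997 90.004

cos θ_2 = (39.9982−2²−6²)/(2·2·6) = -0.0001; θ_2 = 90.0042° (elbow-up)
β = atan2(6.1960,-1.2680) = 101.5658°; ψ = atan2(6.0000,1.9996) = 71.5688°
θ_1 = β − ψ = 29.9969°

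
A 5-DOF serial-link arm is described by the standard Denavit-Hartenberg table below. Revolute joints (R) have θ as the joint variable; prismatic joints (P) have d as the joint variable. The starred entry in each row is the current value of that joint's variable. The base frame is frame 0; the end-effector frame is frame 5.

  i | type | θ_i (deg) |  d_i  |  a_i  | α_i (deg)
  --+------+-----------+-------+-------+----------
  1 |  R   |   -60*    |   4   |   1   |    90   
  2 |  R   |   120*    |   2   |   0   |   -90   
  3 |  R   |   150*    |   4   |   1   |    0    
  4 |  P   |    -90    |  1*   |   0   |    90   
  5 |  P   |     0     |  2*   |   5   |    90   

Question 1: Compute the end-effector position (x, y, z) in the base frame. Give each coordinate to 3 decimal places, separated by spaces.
-0.922 5.257 4.415

after link 1: o_1 = (0.5000, -0.8660, 4.0000)
after link 2: o_2 = (-1.2321, -1.8660, 4.0000)
after link 3: o_3 = (-2.3146, 1.0090, 1.2500)
after link 4: o_4 = (-2.7476, 1.7590, 0.7500)
after link 5: o_5 = (-0.9216, 5.2566, 4.4151)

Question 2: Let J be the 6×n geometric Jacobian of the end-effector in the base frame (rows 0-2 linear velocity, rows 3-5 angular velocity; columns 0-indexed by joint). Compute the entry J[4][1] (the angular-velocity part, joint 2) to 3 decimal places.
-0.500

axis z_1 = (-0.8660,-0.5000,0.0000); lever o_n−o_1 = (-1.4216,6.1226,0.4151)
cross product → J_v[:, 1] = (-0.2075,0.3595,-6.0131)
J_ω[:, 1] = z_1
entry J[4][1] = -0.5000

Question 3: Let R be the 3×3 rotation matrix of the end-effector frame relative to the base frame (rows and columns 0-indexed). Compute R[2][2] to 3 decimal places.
End-effector z-axis (col 2 of R) = (0.4330,-0.7500,0.5000)
R[2][2] = 0.5000

0.500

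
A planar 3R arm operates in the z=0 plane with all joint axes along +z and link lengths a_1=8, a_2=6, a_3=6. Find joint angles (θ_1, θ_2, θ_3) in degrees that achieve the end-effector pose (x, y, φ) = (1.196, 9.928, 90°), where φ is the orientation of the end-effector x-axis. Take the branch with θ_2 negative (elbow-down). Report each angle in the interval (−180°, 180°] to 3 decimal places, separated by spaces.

120.000 -150.002 120.002

wrist centre = target − a_3·(cos φ, sin φ) = (1.1960, 3.9280)
cos θ_2 = (16.8596−8²−6²)/(2·8·6) = -0.8660; θ_2 = -150.0023° (elbow-down)
β = atan2(3.9280,1.1960) = 73.0655°; ψ = atan2(-2.9998,2.8037) = -46.9349°
θ_1 = β − ψ = 120.0004°
θ_3 = φ − θ_1 − θ_2 = 120.0019° (wrapped to (-180°,180°])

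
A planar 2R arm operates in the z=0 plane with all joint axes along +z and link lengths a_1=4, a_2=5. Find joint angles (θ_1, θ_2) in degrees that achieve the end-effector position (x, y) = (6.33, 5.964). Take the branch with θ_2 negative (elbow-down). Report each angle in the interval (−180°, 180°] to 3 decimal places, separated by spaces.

cos θ_2 = (75.6382−4²−5²)/(2·4·5) = 0.8660; θ_2 = -30.0081° (elbow-down)
β = atan2(5.9640,6.3300) = 43.2948°; ψ = atan2(-2.5006,8.3298) = -16.7098°
θ_1 = β − ψ = 60.0046°

60.005 -30.008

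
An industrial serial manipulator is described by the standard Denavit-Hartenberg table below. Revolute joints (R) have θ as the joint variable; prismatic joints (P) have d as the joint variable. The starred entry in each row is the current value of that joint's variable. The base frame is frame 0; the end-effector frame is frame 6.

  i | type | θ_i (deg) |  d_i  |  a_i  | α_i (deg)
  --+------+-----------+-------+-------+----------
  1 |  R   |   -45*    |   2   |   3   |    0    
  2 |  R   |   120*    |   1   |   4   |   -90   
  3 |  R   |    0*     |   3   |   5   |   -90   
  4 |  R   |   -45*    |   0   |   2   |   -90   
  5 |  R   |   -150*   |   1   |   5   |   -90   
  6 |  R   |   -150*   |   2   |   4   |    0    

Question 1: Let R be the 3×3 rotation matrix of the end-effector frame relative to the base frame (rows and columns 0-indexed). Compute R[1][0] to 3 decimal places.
End-effector x-axis (col 0 of R) = (0.0580,0.8995,0.4330)
R[1][0] = 0.8995

0.900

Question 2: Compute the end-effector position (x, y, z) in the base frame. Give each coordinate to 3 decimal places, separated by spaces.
after link 1: o_1 = (2.1213, -2.1213, 2.0000)
after link 2: o_2 = (3.1566, 1.7424, 3.0000)
after link 3: o_3 = (1.5529, 7.3485, 3.0000)
after link 4: o_4 = (0.5529, 9.0805, 3.0000)
after link 5: o_5 = (3.5840, 5.8305, 0.5000)
after link 6: o_6 = (3.3161, 10.2946, 0.5000)

3.316 10.295 0.500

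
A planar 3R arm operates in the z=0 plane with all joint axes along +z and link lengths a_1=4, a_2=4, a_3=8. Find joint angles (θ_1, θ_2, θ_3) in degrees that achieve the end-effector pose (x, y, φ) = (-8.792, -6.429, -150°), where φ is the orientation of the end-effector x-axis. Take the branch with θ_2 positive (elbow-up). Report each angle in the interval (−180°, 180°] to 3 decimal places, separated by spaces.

wrist centre = target − a_3·(cos φ, sin φ) = (-1.8638, -2.4290)
cos θ_2 = (9.3738−4²−4²)/(2·4·4) = -0.7071; θ_2 = 134.9970° (elbow-up)
β = atan2(-2.4290,-1.8638) = -127.4994°; ψ = atan2(2.8286,1.1717) = 67.4985°
θ_1 = β − ψ = -194.9979°
θ_3 = φ − θ_1 − θ_2 = -89.9991° (wrapped to (-180°,180°])

165.002 134.997 -89.999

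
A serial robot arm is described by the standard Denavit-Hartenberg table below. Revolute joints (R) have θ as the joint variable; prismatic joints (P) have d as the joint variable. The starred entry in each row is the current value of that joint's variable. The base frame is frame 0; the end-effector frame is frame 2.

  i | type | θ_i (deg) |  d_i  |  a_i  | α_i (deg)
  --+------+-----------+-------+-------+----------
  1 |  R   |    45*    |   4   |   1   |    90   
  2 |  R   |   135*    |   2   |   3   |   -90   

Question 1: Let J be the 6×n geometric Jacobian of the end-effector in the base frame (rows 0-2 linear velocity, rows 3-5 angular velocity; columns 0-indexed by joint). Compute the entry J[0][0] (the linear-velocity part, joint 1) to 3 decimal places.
axis z_0 = ẑ; lever o_n−o_0 = (0.6213,-2.2071,6.1213)
cross product → J_v[:, 0] = (2.2071,0.6213,-0.0000)
J_ω[:, 0] = z_0
entry J[0][0] = 2.2071

2.207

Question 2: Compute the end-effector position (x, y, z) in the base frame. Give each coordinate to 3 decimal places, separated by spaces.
after link 1: o_1 = (0.7071, 0.7071, 4.0000)
after link 2: o_2 = (0.6213, -2.2071, 6.1213)

0.621 -2.207 6.121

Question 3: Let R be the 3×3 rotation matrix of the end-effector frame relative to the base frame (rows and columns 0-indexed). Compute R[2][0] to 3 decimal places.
0.707

End-effector x-axis (col 0 of R) = (-0.5000,-0.5000,0.7071)
R[2][0] = 0.7071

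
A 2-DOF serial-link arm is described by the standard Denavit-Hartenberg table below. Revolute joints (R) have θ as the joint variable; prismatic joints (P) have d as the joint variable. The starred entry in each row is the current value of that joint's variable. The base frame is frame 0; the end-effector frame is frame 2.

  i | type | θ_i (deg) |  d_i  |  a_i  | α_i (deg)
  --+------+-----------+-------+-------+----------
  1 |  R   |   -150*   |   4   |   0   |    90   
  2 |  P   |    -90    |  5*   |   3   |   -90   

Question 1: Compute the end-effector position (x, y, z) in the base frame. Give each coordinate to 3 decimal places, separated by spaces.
after link 1: o_1 = (0.0000, 0.0000, 4.0000)
after link 2: o_2 = (-2.5000, 4.3301, 1.0000)

-2.500 4.330 1.000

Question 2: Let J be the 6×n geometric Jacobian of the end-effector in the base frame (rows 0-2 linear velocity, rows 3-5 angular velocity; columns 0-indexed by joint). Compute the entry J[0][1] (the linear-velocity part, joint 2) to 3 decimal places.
prismatic axis z_1 = (-0.5000,0.8660,0.0000)
J_v[:, 1] = z_1; J_ω[:, 1] = (0,0,0)
entry J[0][1] = -0.5000

-0.500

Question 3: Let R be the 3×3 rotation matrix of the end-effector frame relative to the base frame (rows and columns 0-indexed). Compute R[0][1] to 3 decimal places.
0.500

End-effector y-axis (col 1 of R) = (0.5000,-0.8660,-0.0000)
R[0][1] = 0.5000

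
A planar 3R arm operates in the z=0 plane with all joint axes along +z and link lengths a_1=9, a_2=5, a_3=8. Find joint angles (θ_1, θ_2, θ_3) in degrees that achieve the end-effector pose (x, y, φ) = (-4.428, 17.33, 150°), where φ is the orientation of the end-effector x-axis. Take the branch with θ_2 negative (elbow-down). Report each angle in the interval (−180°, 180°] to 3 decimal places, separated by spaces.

90.000 -30.003 90.003

wrist centre = target − a_3·(cos φ, sin φ) = (2.5002, 13.3300)
cos θ_2 = (183.9399−9²−5²)/(2·9·5) = 0.8660; θ_2 = -30.0030° (elbow-down)
β = atan2(13.3300,2.5002) = 79.3769°; ψ = atan2(-2.5002,13.3300) = -10.6232°
θ_1 = β − ψ = 90.0001°
θ_3 = φ − θ_1 − θ_2 = 90.0029° (wrapped to (-180°,180°])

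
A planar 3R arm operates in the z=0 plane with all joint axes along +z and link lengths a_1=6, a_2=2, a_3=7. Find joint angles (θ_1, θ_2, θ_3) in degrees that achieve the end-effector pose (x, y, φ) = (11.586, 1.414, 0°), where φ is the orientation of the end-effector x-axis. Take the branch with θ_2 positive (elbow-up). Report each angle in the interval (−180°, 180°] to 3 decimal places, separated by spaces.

wrist centre = target − a_3·(cos φ, sin φ) = (4.5860, 1.4140)
cos θ_2 = (23.0308−6²−2²)/(2·6·2) = -0.7071; θ_2 = 134.9954° (elbow-up)
β = atan2(1.4140,4.5860) = 17.1361°; ψ = atan2(1.4143,4.5859) = 17.1402°
θ_1 = β − ψ = -0.0041°
θ_3 = φ − θ_1 − θ_2 = -134.9913° (wrapped to (-180°,180°])

-0.004 134.995 -134.991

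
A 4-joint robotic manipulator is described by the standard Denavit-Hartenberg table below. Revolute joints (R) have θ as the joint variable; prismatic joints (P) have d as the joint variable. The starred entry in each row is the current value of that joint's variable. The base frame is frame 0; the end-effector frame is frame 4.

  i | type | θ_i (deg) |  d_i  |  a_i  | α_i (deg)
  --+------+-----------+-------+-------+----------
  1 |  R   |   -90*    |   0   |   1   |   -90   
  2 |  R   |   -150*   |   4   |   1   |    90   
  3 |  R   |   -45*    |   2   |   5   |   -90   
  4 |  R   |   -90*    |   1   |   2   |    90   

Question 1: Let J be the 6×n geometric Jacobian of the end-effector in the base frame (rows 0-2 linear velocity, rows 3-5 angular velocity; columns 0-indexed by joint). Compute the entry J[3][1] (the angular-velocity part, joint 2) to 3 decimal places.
1.000

axis z_1 = (1.0000,0.0000,0.0000); lever o_n−o_1 = (1.1716,6.5403,-0.8428)
cross product → J_v[:, 1] = (-0.0000,0.8428,6.5403)
J_ω[:, 1] = z_1
entry J[3][1] = 1.0000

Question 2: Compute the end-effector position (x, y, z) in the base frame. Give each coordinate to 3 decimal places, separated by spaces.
after link 1: o_1 = (0.0000, -1.0000, 0.0000)
after link 2: o_2 = (4.0000, -0.1340, 0.5000)
after link 3: o_3 = (0.4645, 3.9279, 0.5357)
after link 4: o_4 = (1.1716, 5.5403, -0.8428)

1.172 5.540 -0.843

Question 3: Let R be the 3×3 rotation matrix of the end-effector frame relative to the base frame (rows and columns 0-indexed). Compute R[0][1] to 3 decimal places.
0.707

End-effector y-axis (col 1 of R) = (0.7071,0.6124,0.3536)
R[0][1] = 0.7071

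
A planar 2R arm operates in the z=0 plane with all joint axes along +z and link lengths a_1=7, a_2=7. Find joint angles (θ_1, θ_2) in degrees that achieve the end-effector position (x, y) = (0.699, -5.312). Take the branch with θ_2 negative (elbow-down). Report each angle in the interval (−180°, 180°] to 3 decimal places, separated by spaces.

cos θ_2 = (28.7059−7²−7²)/(2·7·7) = -0.7071; θ_2 = -134.9980° (elbow-down)
β = atan2(-5.3120,0.6990) = -82.5036°; ψ = atan2(-4.9499,2.0504) = -67.4990°
θ_1 = β − ψ = -15.0046°

-15.005 -134.998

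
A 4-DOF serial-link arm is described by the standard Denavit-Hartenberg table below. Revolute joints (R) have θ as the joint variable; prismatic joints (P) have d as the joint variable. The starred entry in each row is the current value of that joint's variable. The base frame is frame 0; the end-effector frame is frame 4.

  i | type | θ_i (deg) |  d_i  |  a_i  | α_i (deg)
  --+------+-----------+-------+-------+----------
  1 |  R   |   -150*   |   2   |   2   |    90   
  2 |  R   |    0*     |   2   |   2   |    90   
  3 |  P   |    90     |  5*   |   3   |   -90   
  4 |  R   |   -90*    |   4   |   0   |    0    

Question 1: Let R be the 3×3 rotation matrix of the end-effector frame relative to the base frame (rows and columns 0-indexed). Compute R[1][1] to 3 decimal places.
0.866

End-effector y-axis (col 1 of R) = (-0.5000,0.8660,0.0000)
R[1][1] = 0.8660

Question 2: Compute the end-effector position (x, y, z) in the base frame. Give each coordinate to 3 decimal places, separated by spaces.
-2.500 4.330 -3.000

after link 1: o_1 = (-1.7321, -1.0000, 2.0000)
after link 2: o_2 = (-4.4641, -0.2679, 2.0000)
after link 3: o_3 = (-5.9641, 2.3301, -3.0000)
after link 4: o_4 = (-2.5000, 4.3301, -3.0000)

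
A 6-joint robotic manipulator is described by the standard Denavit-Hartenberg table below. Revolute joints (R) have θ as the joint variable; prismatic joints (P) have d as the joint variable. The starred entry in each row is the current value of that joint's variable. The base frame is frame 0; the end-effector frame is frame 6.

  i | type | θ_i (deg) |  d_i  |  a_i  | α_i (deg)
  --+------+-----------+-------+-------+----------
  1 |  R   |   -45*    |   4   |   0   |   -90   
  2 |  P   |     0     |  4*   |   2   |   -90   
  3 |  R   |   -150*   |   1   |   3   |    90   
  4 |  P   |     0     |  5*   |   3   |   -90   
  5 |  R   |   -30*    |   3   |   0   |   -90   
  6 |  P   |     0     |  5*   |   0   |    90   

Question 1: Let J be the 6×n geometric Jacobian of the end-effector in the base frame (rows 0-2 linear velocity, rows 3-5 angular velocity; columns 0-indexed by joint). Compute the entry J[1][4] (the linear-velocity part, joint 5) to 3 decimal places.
-3.536

axis z_4 = (0.0000,0.0000,-1.0000); lever o_n−o_4 = (3.5355,3.5355,-3.0000)
cross product → J_v[:, 4] = (3.5355,-3.5355,-0.0000)
J_ω[:, 4] = z_4
entry J[1][4] = -3.5355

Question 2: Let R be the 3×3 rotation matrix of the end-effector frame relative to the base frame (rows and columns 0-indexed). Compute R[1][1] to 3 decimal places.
0.707

End-effector y-axis (col 1 of R) = (0.7071,0.7071,0.0000)
R[1][1] = 0.7071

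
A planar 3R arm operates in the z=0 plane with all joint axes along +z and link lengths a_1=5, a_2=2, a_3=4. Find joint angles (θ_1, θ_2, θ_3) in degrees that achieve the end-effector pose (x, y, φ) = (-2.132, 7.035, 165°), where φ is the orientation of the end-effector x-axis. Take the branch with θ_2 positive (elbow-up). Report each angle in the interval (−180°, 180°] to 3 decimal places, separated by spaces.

57.795 60.015 47.190

wrist centre = target − a_3·(cos φ, sin φ) = (1.7317, 5.9997)
cos θ_2 = (38.9955−5²−2²)/(2·5·2) = 0.4998; θ_2 = 60.0149° (elbow-up)
β = atan2(5.9997,1.7317) = 73.9002°; ψ = atan2(1.7323,5.9995) = 16.1056°
θ_1 = β − ψ = 57.7947°
θ_3 = φ − θ_1 − θ_2 = 47.1904° (wrapped to (-180°,180°])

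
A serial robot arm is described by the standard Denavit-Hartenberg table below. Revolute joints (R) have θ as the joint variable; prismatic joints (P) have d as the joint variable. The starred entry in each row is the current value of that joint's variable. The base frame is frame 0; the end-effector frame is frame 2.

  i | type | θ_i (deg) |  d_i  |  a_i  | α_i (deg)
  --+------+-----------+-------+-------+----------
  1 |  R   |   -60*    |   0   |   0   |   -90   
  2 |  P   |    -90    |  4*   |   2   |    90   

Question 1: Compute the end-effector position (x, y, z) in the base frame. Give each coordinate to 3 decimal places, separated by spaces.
after link 1: o_1 = (0.0000, 0.0000, 0.0000)
after link 2: o_2 = (3.4641, 2.0000, 2.0000)

3.464 2.000 2.000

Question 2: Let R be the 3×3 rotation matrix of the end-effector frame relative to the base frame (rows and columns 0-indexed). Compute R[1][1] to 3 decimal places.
End-effector y-axis (col 1 of R) = (0.8660,0.5000,0.0000)
R[1][1] = 0.5000

0.500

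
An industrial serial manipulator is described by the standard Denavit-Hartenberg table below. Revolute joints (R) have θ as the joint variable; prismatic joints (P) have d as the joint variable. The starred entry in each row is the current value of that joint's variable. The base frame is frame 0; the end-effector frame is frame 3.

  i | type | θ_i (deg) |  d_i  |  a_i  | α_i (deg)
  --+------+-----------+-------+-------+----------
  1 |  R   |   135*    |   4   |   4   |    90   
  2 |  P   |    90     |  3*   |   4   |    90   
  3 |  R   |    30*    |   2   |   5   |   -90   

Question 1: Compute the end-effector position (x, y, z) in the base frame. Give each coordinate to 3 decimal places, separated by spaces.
after link 1: o_1 = (-2.8284, 2.8284, 4.0000)
after link 2: o_2 = (-0.7071, 4.9497, 8.0000)
after link 3: o_3 = (-0.3536, 8.1317, 12.3301)

-0.354 8.132 12.330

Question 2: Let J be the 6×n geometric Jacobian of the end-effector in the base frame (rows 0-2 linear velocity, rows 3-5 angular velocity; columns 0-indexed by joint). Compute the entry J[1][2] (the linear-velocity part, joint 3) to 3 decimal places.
3.062

axis z_2 = (-0.7071,0.7071,-0.0000); lever o_n−o_2 = (0.3536,3.1820,4.3301)
cross product → J_v[:, 2] = (3.0619,3.0619,-2.5000)
J_ω[:, 2] = z_2
entry J[1][2] = 3.0619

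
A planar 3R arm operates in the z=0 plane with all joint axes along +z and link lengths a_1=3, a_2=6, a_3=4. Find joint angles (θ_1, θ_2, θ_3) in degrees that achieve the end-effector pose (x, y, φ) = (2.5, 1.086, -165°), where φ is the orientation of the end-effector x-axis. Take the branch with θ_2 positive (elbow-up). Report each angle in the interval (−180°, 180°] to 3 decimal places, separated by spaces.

wrist centre = target − a_3·(cos φ, sin φ) = (6.3637, 2.1213)
cos θ_2 = (44.9965−3²−6²)/(2·3·6) = -0.0001; θ_2 = 90.0055° (elbow-up)
β = atan2(2.1213,6.3637) = 18.4353°; ψ = atan2(6.0000,2.9994) = 63.4394°
θ_1 = β − ψ = -45.0041°
θ_3 = φ − θ_1 − θ_2 = 149.9986° (wrapped to (-180°,180°])

-45.004 90.006 149.999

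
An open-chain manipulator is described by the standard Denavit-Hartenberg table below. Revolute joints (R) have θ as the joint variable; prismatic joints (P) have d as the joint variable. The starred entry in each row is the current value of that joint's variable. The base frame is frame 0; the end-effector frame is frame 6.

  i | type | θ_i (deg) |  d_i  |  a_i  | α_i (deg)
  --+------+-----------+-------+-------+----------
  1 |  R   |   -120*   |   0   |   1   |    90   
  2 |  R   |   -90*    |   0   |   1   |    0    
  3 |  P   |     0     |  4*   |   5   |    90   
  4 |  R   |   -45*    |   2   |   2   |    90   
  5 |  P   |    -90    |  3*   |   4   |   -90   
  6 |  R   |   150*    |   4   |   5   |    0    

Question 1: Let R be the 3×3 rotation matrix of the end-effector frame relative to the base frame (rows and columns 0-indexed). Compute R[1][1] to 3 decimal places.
0.127

End-effector y-axis (col 1 of R) = (0.7803,0.1268,0.6124)
R[1][1] = 0.1268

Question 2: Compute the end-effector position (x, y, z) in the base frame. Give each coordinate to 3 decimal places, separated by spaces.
after link 1: o_1 = (-0.5000, -0.8660, 0.0000)
after link 2: o_2 = (-0.5000, -0.8660, -1.0000)
after link 3: o_3 = (-3.9641, 1.1340, -6.0000)
after link 4: o_4 = (-1.7394, 2.1589, -7.4142)
after link 5: o_5 = (-1.9022, -2.3658, -5.2929)
after link 6: o_6 = (1.1814, 0.8538, -9.8891)

1.181 0.854 -9.889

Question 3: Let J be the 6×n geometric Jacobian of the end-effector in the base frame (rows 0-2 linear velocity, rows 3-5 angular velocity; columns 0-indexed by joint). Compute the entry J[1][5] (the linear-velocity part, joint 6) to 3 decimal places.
axis z_5 = (0.6124,-0.3536,-0.7071); lever o_n−o_5 = (3.0836,3.2197,-4.5962)
cross product → J_v[:, 5] = (3.9017,0.6341,3.0619)
J_ω[:, 5] = z_5
entry J[1][5] = 0.6341

0.634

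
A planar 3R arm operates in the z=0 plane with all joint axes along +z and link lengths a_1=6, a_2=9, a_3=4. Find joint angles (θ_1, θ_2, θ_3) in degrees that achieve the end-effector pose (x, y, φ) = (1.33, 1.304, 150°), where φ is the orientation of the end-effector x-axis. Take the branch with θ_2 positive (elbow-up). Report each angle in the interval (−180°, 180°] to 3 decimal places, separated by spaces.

wrist centre = target − a_3·(cos φ, sin φ) = (4.7941, -0.6960)
cos θ_2 = (23.4678−6²−9²)/(2·6·9) = -0.8660; θ_2 = 150.0015° (elbow-up)
β = atan2(-0.6960,4.7941) = -8.2604°; ψ = atan2(4.4998,-1.7943) = 111.7402°
θ_1 = β − ψ = -120.0006°
θ_3 = φ − θ_1 − θ_2 = 119.9991° (wrapped to (-180°,180°])

-120.001 150.002 119.999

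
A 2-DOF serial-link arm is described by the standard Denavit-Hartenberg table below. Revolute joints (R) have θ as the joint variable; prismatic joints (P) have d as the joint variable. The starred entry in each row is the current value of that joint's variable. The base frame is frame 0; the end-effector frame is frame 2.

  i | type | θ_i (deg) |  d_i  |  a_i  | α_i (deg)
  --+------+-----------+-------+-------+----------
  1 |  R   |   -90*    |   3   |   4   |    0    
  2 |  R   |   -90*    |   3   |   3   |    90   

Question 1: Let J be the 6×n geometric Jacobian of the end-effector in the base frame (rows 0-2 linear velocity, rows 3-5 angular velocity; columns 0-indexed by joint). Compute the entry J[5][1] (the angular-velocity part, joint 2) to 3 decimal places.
1.000

axis z_1 = (0.0000,0.0000,1.0000); lever o_n−o_1 = (-3.0000,0.0000,3.0000)
cross product → J_v[:, 1] = (0.0000,-3.0000,0.0000)
J_ω[:, 1] = z_1
entry J[5][1] = 1.0000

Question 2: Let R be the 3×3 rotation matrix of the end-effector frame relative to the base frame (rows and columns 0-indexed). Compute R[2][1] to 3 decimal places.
1.000

End-effector y-axis (col 1 of R) = (0.0000,-0.0000,1.0000)
R[2][1] = 1.0000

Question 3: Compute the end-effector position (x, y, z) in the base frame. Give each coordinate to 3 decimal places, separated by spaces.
after link 1: o_1 = (0.0000, -4.0000, 3.0000)
after link 2: o_2 = (-3.0000, -4.0000, 6.0000)

-3.000 -4.000 6.000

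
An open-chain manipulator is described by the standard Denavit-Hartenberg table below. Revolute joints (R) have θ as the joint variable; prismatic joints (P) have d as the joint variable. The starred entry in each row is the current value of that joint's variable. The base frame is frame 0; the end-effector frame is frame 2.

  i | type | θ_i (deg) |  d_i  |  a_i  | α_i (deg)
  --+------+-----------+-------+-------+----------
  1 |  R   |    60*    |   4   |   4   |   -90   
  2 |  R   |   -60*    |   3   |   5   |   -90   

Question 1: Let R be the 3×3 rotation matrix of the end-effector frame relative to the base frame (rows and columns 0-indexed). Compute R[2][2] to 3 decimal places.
-0.500

End-effector z-axis (col 2 of R) = (0.4330,0.7500,-0.5000)
R[2][2] = -0.5000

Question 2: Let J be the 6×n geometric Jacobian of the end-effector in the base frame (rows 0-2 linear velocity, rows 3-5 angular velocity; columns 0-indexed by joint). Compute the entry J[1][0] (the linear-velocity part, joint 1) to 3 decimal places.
axis z_0 = ẑ; lever o_n−o_0 = (0.6519,7.1292,8.3301)
cross product → J_v[:, 0] = (-7.1292,0.6519,0.0000)
J_ω[:, 0] = z_0
entry J[1][0] = 0.6519

0.652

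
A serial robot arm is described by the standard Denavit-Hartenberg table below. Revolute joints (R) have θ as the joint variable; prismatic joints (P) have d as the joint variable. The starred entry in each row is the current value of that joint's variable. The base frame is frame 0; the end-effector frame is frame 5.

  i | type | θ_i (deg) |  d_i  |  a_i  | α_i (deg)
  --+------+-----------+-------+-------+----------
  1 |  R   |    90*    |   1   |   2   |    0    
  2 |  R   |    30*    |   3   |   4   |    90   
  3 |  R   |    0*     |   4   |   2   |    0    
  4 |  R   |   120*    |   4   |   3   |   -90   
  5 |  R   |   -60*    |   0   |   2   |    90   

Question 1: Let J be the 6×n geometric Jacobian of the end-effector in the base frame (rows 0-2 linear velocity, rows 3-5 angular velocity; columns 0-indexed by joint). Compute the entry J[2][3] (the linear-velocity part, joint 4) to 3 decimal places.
-2.000

axis z_3 = (0.8660,0.5000,0.0000); lever o_n−o_3 = (5.9641,1.1340,3.4641)
cross product → J_v[:, 3] = (1.7321,-3.0000,-2.0000)
J_ω[:, 3] = z_3
entry J[2][3] = -2.0000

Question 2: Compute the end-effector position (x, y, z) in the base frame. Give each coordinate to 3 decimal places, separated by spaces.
6.428 10.330 7.464

after link 1: o_1 = (0.0000, 2.0000, 1.0000)
after link 2: o_2 = (-2.0000, 5.4641, 4.0000)
after link 3: o_3 = (0.4641, 9.1962, 4.0000)
after link 4: o_4 = (4.6782, 9.8971, 6.5981)
after link 5: o_5 = (6.4282, 10.3301, 7.4641)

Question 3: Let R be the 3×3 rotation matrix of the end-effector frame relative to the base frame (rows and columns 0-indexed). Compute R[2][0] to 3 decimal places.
0.433

End-effector x-axis (col 0 of R) = (0.8750,0.2165,0.4330)
R[2][0] = 0.4330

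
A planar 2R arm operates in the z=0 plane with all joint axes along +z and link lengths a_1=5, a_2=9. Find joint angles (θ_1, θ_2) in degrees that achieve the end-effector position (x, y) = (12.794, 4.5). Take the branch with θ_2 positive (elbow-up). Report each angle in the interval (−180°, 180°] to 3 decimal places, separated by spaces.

-0.005 30.007

cos θ_2 = (183.9364−5²−9²)/(2·5·9) = 0.8660; θ_2 = 30.0074° (elbow-up)
β = atan2(4.5000,12.7940) = 19.3782°; ψ = atan2(4.5010,12.7936) = 19.3827°
θ_1 = β − ψ = -0.0045°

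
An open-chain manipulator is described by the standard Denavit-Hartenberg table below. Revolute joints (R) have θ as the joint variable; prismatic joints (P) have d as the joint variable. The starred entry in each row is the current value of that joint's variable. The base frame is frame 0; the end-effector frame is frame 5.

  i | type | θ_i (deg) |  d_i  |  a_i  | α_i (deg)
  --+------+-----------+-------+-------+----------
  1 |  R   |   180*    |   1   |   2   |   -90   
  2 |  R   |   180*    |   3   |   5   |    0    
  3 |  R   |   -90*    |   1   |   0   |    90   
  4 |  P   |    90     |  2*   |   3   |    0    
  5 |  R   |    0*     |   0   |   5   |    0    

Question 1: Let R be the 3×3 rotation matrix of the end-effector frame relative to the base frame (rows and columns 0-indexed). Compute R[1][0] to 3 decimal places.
-1.000

End-effector x-axis (col 0 of R) = (-0.0000,-1.0000,0.0000)
R[1][0] = -1.0000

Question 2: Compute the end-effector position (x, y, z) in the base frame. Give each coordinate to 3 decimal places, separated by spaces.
after link 1: o_1 = (-2.0000, 0.0000, 1.0000)
after link 2: o_2 = (3.0000, -3.0000, 1.0000)
after link 3: o_3 = (3.0000, -4.0000, 1.0000)
after link 4: o_4 = (1.0000, -7.0000, 1.0000)
after link 5: o_5 = (1.0000, -12.0000, 1.0000)

1.000 -12.000 1.000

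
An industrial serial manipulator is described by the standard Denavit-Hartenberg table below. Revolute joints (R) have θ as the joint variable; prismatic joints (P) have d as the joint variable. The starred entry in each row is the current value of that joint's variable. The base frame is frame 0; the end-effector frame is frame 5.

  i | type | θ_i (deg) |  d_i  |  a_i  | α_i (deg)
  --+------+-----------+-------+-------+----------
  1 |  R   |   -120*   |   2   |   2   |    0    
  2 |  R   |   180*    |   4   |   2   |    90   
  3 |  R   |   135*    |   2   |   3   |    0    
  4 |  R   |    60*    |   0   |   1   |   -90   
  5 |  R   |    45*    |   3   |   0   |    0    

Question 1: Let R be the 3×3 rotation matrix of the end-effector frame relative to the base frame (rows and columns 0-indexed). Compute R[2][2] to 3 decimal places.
End-effector z-axis (col 2 of R) = (0.1294,0.2241,-0.9659)
R[2][2] = -0.9659

-0.966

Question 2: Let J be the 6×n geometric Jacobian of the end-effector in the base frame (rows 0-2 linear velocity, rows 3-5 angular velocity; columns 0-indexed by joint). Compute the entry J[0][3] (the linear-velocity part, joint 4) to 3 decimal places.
1.578

axis z_3 = (0.8660,-0.5000,0.0000); lever o_n−o_3 = (-0.0947,-0.1641,-3.1566)
cross product → J_v[:, 3] = (1.5783,2.7337,-0.1895)
J_ω[:, 3] = z_3
entry J[0][3] = 1.5783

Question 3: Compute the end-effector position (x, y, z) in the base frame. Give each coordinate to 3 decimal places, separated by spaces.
0.577 -3.001 4.965

after link 1: o_1 = (-1.0000, -1.7321, 2.0000)
after link 2: o_2 = (0.0000, -0.0000, 6.0000)
after link 3: o_3 = (0.6714, -2.8371, 8.1213)
after link 4: o_4 = (0.1884, -3.6736, 7.8625)
after link 5: o_5 = (0.5767, -3.0012, 4.9647)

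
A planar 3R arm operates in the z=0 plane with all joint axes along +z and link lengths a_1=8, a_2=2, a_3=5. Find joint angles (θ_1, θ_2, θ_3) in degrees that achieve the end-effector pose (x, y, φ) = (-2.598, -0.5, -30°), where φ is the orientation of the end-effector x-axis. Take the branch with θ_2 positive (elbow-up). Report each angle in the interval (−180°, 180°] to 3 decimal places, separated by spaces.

150.000 120.002 59.998

wrist centre = target − a_3·(cos φ, sin φ) = (-6.9281, 2.0000)
cos θ_2 = (51.9989−8²−2²)/(2·8·2) = -0.5000; θ_2 = 120.0022° (elbow-up)
β = atan2(2.0000,-6.9281) = 163.8977°; ψ = atan2(1.7320,6.9999) = 13.8977°
θ_1 = β − ψ = 150.0000°
θ_3 = φ − θ_1 − θ_2 = 59.9978° (wrapped to (-180°,180°])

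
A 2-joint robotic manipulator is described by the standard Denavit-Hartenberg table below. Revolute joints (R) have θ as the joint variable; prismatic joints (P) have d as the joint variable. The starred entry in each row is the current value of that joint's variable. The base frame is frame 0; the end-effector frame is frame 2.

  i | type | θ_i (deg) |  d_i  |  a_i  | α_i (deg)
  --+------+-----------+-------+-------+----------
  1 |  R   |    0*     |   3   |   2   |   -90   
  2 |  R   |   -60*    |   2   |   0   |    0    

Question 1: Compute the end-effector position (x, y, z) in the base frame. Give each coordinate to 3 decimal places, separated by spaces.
after link 1: o_1 = (2.0000, 0.0000, 3.0000)
after link 2: o_2 = (2.0000, 2.0000, 3.0000)

2.000 2.000 3.000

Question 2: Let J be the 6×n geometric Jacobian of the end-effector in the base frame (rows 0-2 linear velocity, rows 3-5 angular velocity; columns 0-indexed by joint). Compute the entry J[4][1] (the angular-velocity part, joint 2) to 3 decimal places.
1.000

axis z_1 = (0.0000,1.0000,0.0000); lever o_n−o_1 = (0.0000,2.0000,0.0000)
cross product → J_v[:, 1] = (-0.0000,0.0000,0.0000)
J_ω[:, 1] = z_1
entry J[4][1] = 1.0000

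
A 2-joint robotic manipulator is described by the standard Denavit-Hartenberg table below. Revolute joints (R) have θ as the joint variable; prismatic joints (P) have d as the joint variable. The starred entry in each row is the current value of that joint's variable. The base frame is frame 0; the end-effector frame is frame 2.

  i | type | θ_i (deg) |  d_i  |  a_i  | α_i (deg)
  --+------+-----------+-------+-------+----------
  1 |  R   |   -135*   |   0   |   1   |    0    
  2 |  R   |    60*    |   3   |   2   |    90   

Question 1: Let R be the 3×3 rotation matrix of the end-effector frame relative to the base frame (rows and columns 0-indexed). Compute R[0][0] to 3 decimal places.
End-effector x-axis (col 0 of R) = (0.2588,-0.9659,0.0000)
R[0][0] = 0.2588

0.259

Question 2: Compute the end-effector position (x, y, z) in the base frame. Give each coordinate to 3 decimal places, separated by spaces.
after link 1: o_1 = (-0.7071, -0.7071, 0.0000)
after link 2: o_2 = (-0.1895, -2.6390, 3.0000)

-0.189 -2.639 3.000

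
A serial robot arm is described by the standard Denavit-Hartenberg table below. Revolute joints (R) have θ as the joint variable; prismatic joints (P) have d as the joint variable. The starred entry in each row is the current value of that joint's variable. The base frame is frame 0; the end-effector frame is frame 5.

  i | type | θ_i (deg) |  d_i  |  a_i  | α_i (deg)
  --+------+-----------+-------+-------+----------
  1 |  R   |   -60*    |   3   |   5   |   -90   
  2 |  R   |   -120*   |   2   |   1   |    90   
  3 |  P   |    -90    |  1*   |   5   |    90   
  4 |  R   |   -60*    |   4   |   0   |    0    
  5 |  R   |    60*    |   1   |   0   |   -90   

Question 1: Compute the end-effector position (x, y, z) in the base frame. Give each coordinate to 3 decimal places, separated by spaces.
after link 1: o_1 = (2.5000, -4.3301, 3.0000)
after link 2: o_2 = (3.9821, -2.8971, 3.8660)
after link 3: o_3 = (-0.7811, -4.6471, 3.3660)
after link 4: o_4 = (0.2189, -6.3792, -0.0981)
after link 5: o_5 = (0.4689, -6.8122, -0.9641)

0.469 -6.812 -0.964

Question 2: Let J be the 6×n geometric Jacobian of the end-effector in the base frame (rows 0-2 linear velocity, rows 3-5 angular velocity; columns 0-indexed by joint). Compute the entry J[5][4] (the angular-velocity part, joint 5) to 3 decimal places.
-0.866

axis z_4 = (0.2500,-0.4330,-0.8660); lever o_n−o_4 = (0.2500,-0.4330,-0.8660)
cross product → J_v[:, 4] = (0.0000,0.0000,0.0000)
J_ω[:, 4] = z_4
entry J[5][4] = -0.8660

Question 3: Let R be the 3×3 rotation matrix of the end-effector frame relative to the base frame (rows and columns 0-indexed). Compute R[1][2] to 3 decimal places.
End-effector z-axis (col 2 of R) = (-0.4330,0.7500,-0.5000)
R[1][2] = 0.7500

0.750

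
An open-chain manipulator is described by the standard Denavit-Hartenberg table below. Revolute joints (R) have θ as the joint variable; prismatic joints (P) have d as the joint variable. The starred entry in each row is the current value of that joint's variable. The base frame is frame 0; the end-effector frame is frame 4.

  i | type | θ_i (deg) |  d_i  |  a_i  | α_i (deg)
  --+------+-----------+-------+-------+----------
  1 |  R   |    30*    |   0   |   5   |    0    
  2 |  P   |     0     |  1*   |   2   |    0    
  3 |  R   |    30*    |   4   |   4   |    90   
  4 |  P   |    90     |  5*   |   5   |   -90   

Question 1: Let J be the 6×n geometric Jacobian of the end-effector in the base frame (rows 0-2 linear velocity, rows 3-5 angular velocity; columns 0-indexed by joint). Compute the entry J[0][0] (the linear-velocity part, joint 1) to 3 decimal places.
axis z_0 = ẑ; lever o_n−o_0 = (12.3923,4.4641,10.0000)
cross product → J_v[:, 0] = (-4.4641,12.3923,0.0000)
J_ω[:, 0] = z_0
entry J[0][0] = -4.4641

-4.464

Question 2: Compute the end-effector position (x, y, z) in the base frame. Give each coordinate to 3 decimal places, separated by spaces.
after link 1: o_1 = (4.3301, 2.5000, 0.0000)
after link 2: o_2 = (6.0622, 3.5000, 1.0000)
after link 3: o_3 = (8.0622, 6.9641, 5.0000)
after link 4: o_4 = (12.3923, 4.4641, 10.0000)

12.392 4.464 10.000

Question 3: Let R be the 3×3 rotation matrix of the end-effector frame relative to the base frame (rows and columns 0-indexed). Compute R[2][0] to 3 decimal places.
End-effector x-axis (col 0 of R) = (-0.0000,0.0000,1.0000)
R[2][0] = 1.0000

1.000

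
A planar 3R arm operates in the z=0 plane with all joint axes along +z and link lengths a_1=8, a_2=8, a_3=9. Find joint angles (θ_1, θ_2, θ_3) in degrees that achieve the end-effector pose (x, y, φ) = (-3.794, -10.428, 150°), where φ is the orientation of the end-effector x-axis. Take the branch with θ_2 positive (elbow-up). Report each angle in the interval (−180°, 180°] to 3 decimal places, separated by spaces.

wrist centre = target − a_3·(cos φ, sin φ) = (4.0002, -14.9280)
cos θ_2 = (238.8470−8²−8²)/(2·8·8) = 0.8660; θ_2 = 30.0038° (elbow-up)
β = atan2(-14.9280,4.0002) = -74.9990°; ψ = atan2(4.0005,14.9279) = 15.0019°
θ_1 = β − ψ = -90.0009°
θ_3 = φ − θ_1 − θ_2 = -150.0029° (wrapped to (-180°,180°])

-90.001 30.004 -150.003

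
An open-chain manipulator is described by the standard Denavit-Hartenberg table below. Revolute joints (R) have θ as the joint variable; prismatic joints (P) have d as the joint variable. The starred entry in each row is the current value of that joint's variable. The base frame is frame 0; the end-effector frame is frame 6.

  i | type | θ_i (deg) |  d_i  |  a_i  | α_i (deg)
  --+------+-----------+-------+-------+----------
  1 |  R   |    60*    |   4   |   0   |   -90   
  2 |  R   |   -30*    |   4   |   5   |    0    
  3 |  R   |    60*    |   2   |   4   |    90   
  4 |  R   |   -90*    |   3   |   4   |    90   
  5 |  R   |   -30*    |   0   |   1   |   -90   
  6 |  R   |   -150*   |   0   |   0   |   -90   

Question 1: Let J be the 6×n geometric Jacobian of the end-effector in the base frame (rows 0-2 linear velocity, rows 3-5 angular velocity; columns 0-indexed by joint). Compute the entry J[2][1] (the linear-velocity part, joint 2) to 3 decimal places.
-9.044

axis z_1 = (-0.8660,0.5000,0.0000); lever o_n−o_1 = (3.5401,8.3995,2.6651)
cross product → J_v[:, 1] = (1.3325,2.3080,-9.0442)
J_ω[:, 1] = z_1
entry J[2][1] = -9.0442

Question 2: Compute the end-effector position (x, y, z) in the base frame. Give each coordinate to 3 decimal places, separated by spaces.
3.540 8.400 6.665

after link 1: o_1 = (0.0000, 0.0000, 4.0000)
after link 2: o_2 = (-1.2990, 5.7500, 6.5000)
after link 3: o_3 = (-1.2990, 9.7500, 4.5000)
after link 4: o_4 = (2.9151, 9.0490, 7.0981)
after link 5: o_5 = (3.5401, 8.3995, 6.6651)
after link 6: o_6 = (3.5401, 8.3995, 6.6651)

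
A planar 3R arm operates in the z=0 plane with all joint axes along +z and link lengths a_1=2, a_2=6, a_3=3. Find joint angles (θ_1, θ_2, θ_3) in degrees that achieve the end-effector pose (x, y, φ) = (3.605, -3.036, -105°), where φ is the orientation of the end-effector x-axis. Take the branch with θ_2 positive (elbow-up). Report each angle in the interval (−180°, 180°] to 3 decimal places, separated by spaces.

wrist centre = target − a_3·(cos φ, sin φ) = (4.3815, -0.1382)
cos θ_2 = (19.2163−2²−6²)/(2·2·6) = -0.8660; θ_2 = 149.9958° (elbow-up)
β = atan2(-0.1382,4.3815) = -1.8069°; ψ = atan2(3.0004,-3.1959) = 136.8076°
θ_1 = β − ψ = -138.6145°
θ_3 = φ − θ_1 − θ_2 = -116.3813° (wrapped to (-180°,180°])

-138.615 149.996 -116.381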